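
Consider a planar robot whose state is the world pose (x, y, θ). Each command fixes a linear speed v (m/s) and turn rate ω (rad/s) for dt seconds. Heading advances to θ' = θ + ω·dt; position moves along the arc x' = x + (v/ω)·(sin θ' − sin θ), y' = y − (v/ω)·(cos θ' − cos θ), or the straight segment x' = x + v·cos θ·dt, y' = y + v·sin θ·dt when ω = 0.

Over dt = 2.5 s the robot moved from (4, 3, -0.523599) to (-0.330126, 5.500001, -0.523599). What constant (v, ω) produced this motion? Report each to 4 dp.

Δθ = -0.523599 − -0.523599 = 0.000000
ω = Δθ/dt = 0.000000/2.5 = 0.0000
ω = 0 → v = (Δx·cos θ + Δy·sin θ)/dt = -2.0000

v = -2.0000, ω = 0.0000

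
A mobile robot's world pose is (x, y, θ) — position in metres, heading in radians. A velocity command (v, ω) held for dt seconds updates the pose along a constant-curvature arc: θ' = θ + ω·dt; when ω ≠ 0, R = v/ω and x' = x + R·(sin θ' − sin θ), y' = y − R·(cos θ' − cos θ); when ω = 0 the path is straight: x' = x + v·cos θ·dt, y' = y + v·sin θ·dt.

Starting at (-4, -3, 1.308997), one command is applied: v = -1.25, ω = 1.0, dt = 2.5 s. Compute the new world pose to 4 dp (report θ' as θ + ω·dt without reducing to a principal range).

(-2.0189, -4.3053, 3.8090)

θ' = 1.3090 + 1.0·2.5 = 3.8090
R = v/ω = -1.25/1.0 = -1.2500
x' = -4 + -1.2500·(sin 3.8090 − sin 1.3090) = -2.0189
y' = -3 − -1.2500·(cos 3.8090 − cos 1.3090) = -4.3053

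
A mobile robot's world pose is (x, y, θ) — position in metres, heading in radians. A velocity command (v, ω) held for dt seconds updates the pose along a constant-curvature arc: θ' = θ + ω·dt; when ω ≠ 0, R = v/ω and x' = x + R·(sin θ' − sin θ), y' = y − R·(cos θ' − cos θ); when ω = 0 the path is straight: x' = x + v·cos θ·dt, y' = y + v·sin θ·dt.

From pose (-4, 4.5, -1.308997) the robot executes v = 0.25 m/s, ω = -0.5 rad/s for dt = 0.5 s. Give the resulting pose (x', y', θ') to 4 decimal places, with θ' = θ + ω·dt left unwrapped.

θ' = -1.3090 + -0.5·0.5 = -1.5590
R = v/ω = 0.25/-0.5 = -0.5000
x' = -4 + -0.5000·(sin -1.5590 − sin -1.3090) = -3.9830
y' = 4.5 − -0.5000·(cos -1.5590 − cos -1.3090) = 4.3765

(-3.9830, 4.3765, -1.5590)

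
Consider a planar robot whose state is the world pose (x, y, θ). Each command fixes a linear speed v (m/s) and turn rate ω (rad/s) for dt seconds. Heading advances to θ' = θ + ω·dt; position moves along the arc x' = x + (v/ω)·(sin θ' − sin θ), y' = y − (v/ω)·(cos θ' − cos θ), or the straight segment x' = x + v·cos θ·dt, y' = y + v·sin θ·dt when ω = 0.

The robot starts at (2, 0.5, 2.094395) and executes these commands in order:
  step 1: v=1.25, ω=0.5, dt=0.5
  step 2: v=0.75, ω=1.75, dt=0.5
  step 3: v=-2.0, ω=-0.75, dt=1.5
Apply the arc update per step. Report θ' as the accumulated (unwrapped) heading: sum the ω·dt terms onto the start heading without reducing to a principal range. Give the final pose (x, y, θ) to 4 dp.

(3.8002, -0.2007, 2.0944)

step 1: θ'=2.3444 (R=2.5000) → pose (1.6234, 0.9968, 2.3444)
step 2: θ'=3.2194 (R=0.4286) → pose (1.2835, 1.1246, 3.2194)
step 3: θ'=2.0944 (R=2.6667) → pose (3.8002, -0.2007, 2.0944)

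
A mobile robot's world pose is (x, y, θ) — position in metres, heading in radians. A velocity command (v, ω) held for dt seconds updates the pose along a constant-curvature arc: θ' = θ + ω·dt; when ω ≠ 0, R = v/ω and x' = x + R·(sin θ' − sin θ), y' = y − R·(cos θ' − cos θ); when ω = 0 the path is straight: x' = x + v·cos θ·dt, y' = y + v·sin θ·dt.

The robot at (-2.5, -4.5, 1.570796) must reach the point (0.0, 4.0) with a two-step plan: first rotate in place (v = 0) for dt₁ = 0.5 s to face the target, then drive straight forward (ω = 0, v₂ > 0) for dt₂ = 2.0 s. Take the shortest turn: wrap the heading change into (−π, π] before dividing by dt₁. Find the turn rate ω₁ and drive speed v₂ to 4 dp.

heading to target = atan2(4−-4.5, 0−-2.5) = 1.2847
Δθ = wrap(1.2847 − 1.5708) = -0.2861; ω₁ = Δθ/dt₁ = -0.5721
distance = √((0−-2.5)² + (4−-4.5)²) = 8.8600; v₂ = distance/dt₂ = 4.4300

ω₁ = -0.5721, v₂ = 4.4300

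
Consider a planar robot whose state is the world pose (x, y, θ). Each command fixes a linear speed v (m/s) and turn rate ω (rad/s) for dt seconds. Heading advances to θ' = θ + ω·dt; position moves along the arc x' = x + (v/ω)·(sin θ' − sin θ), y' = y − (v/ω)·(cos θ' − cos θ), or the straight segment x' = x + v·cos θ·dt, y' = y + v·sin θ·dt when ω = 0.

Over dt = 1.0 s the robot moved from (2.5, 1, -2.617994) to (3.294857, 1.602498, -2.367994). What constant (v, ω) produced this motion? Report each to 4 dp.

Δθ = -2.367994 − -2.617994 = 0.250000
ω = Δθ/dt = 0.250000/1.0 = 0.2500
R = Δx/(sin θ' − sin θ) = -4.0000
v = R·ω = -4.0000·0.2500 = -1.0000

v = -1.0000, ω = 0.2500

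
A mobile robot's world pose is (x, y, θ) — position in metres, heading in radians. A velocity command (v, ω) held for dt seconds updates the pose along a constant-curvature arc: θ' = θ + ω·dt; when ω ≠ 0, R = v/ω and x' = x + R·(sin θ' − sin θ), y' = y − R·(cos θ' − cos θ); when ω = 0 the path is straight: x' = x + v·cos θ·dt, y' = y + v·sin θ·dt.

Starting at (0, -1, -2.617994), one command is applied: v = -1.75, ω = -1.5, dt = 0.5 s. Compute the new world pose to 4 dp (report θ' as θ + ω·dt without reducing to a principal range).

θ' = -2.6180 + -1.5·0.5 = -3.3680
R = v/ω = -1.75/-1.5 = 1.1667
x' = 0 + 1.1667·(sin -3.3680 − sin -2.6180) = 0.8452
y' = -1 − 1.1667·(cos -3.3680 − cos -2.6180) = -0.8735

(0.8452, -0.8735, -3.3680)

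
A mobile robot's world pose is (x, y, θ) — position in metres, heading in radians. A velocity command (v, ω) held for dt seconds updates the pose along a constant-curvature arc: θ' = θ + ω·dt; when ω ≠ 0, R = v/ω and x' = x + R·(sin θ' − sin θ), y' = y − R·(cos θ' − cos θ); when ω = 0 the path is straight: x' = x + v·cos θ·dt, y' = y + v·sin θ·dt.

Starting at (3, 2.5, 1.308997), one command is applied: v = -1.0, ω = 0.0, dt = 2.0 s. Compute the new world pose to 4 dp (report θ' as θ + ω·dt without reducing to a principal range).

θ' = 1.3090 + 0.0·2.0 = 1.3090
ω = 0 → straight: x' = 3 + -1.0·cos(1.3090)·2.0 = 2.4824
y' = 2.5 + -1.0·sin(1.3090)·2.0 = 0.5681

(2.4824, 0.5681, 1.3090)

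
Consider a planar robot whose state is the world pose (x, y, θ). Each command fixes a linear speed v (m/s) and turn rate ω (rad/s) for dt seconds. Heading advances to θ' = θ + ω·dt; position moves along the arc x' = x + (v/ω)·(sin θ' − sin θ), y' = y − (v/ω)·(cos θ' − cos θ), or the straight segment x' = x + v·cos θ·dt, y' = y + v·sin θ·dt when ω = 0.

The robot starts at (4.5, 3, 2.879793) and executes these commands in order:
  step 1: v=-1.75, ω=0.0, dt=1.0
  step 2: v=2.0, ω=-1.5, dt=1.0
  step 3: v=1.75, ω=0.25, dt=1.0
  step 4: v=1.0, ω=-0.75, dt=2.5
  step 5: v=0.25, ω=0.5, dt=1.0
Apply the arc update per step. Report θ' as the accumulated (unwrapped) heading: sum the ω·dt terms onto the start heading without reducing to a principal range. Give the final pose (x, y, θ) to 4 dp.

step 1: θ'=2.8798 (straight) → pose (6.1904, 2.5471, 2.8798)
step 2: θ'=1.3798 (R=-1.3333) → pose (5.2264, 4.0881, 1.3798)
step 3: θ'=1.6298 (R=7.0000) → pose (5.3415, 5.8297, 1.6298)
step 4: θ'=-0.2452 (R=-1.3333) → pose (6.9962, 7.2018, -0.2452)
step 5: θ'=0.2548 (R=0.5000) → pose (7.2436, 7.2030, 0.2548)

(7.2436, 7.2030, 0.2548)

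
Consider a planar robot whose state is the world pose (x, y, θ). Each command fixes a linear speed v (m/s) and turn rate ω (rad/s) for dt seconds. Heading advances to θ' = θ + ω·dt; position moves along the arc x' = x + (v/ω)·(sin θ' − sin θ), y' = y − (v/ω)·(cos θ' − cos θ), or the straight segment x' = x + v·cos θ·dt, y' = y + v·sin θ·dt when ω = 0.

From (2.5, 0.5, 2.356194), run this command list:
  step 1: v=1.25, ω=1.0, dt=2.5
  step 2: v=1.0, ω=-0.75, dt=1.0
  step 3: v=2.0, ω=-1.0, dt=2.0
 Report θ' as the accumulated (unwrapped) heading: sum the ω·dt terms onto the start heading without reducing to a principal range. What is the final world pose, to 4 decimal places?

(-3.2086, -1.3946, 2.1062)

step 1: θ'=4.8562 (R=1.2500) → pose (0.3790, -0.5630, 4.8562)
step 2: θ'=4.1062 (R=-1.3333) → pose (0.1552, -1.5138, 4.1062)
step 3: θ'=2.1062 (R=-2.0000) → pose (-3.2086, -1.3946, 2.1062)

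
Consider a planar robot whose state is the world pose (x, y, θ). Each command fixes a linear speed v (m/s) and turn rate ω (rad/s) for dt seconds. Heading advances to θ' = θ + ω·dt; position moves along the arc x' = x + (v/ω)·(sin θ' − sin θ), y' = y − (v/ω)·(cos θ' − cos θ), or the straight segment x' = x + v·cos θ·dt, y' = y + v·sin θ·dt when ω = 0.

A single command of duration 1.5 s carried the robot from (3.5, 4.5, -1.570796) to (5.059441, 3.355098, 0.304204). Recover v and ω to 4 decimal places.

v = 1.5000, ω = 1.2500

Δθ = 0.304204 − -1.570796 = 1.875000
ω = Δθ/dt = 1.875000/1.5 = 1.2500
R = Δx/(sin θ' − sin θ) = 1.2000
v = R·ω = 1.2000·1.2500 = 1.5000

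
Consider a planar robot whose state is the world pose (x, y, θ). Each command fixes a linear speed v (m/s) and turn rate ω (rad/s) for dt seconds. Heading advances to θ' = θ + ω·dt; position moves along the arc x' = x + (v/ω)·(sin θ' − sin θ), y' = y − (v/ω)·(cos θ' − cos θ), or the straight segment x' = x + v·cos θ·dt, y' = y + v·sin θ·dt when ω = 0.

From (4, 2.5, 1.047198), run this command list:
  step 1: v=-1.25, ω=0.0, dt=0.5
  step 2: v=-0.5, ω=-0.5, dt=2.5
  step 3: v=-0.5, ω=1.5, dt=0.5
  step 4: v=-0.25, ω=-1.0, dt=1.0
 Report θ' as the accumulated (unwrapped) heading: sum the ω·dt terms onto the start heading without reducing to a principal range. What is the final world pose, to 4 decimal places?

(2.1400, 1.4261, -0.4528)

step 1: θ'=1.0472 (straight) → pose (3.6875, 1.9587, 1.0472)
step 2: θ'=-0.2028 (R=1.0000) → pose (2.6201, 1.4792, -0.2028)
step 3: θ'=0.5472 (R=-0.3333) → pose (2.3795, 1.4374, 0.5472)
step 4: θ'=-0.4528 (R=0.2500) → pose (2.1400, 1.4261, -0.4528)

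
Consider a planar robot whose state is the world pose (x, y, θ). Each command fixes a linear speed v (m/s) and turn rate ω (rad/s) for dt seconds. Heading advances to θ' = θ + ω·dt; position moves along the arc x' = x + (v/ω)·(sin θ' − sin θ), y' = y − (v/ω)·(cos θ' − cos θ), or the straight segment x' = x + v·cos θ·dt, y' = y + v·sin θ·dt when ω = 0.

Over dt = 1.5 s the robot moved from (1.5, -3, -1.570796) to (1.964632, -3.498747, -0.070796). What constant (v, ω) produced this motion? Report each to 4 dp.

Δθ = -0.070796 − -1.570796 = 1.500000
ω = Δθ/dt = 1.500000/1.5 = 1.0000
R = −Δy/(cos θ' − cos θ) = 0.5000
v = R·ω = 0.5000·1.0000 = 0.5000

v = 0.5000, ω = 1.0000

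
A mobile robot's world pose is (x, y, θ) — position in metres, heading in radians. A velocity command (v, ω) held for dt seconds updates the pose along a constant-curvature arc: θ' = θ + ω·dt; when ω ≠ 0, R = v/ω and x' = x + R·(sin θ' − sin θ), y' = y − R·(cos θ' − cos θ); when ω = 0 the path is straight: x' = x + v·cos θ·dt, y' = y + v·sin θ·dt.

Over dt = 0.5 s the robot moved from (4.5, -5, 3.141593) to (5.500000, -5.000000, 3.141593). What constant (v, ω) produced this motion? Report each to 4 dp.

Δθ = 3.141593 − 3.141593 = 0.000000
ω = Δθ/dt = 0.000000/0.5 = 0.0000
ω = 0 → v = (Δx·cos θ + Δy·sin θ)/dt = -2.0000

v = -2.0000, ω = 0.0000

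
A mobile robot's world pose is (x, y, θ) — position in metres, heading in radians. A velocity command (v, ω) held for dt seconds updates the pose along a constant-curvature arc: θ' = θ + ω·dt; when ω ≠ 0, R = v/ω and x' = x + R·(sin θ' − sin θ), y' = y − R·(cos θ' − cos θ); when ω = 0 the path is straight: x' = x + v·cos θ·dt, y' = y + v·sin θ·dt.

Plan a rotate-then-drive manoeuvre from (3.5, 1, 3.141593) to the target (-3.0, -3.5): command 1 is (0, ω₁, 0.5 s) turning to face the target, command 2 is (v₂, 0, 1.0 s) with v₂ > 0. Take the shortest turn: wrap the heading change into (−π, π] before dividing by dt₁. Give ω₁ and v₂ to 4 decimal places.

ω₁ = 1.2111, v₂ = 7.9057

heading to target = atan2(-3.5−1, -3−3.5) = -2.5360
Δθ = wrap(-2.5360 − 3.1416) = 0.6055; ω₁ = Δθ/dt₁ = 1.2111
distance = √((-3−3.5)² + (-3.5−1)²) = 7.9057; v₂ = distance/dt₂ = 7.9057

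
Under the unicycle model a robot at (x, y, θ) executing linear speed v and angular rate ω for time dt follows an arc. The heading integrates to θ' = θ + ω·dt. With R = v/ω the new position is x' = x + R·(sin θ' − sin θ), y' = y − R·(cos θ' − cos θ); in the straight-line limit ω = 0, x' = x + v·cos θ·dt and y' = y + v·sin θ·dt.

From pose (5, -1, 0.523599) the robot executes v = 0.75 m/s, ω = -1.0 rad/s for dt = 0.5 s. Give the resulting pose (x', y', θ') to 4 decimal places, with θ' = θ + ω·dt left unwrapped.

θ' = 0.5236 + -1.0·0.5 = 0.0236
R = v/ω = 0.75/-1.0 = -0.7500
x' = 5 + -0.7500·(sin 0.0236 − sin 0.5236) = 5.3573
y' = -1 − -0.7500·(cos 0.0236 − cos 0.5236) = -0.8997

(5.3573, -0.8997, 0.0236)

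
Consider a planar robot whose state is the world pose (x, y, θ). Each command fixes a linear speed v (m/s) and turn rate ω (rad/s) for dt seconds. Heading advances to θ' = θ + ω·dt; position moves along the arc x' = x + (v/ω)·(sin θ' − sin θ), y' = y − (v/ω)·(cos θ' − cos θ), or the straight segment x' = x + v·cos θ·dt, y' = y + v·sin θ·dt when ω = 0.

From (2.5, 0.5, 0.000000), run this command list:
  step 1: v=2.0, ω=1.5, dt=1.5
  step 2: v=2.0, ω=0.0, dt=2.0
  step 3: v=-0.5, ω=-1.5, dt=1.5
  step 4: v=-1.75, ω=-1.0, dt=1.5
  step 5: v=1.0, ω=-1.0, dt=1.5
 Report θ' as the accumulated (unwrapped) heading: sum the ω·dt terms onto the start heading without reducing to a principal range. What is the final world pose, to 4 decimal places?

step 1: θ'=2.2500 (R=1.3333) → pose (3.5374, 2.6709, 2.2500)
step 2: θ'=2.2500 (straight) → pose (1.0247, 5.7832, 2.2500)
step 3: θ'=0.0000 (R=0.3333) → pose (0.7654, 5.2405, 0.0000)
step 4: θ'=-1.5000 (R=1.7500) → pose (-0.9802, 6.8667, -1.5000)
step 5: θ'=-3.0000 (R=-1.0000) → pose (-1.8366, 5.8059, -3.0000)

(-1.8366, 5.8059, -3.0000)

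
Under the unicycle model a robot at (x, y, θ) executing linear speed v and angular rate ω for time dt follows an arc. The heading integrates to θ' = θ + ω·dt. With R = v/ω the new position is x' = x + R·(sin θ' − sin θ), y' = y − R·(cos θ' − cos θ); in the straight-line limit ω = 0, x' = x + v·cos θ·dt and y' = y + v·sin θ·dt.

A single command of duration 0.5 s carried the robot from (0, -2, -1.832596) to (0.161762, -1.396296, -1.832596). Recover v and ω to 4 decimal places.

Δθ = -1.832596 − -1.832596 = 0.000000
ω = Δθ/dt = 0.000000/0.5 = 0.0000
ω = 0 → v = (Δx·cos θ + Δy·sin θ)/dt = -1.2500

v = -1.2500, ω = 0.0000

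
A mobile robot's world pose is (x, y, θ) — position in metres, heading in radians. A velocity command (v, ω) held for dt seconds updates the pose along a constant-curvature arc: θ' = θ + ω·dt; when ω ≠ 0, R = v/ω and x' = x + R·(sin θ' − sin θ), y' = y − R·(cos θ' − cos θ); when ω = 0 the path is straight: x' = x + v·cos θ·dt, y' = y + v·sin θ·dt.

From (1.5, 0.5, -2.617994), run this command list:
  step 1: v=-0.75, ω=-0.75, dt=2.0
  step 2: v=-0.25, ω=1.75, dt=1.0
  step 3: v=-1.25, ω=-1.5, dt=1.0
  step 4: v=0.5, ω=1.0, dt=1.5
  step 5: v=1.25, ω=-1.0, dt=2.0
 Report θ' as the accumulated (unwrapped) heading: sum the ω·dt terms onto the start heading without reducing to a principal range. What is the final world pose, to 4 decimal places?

step 1: θ'=-4.1180 (R=1.0000) → pose (2.8285, 0.1940, -4.1180)
step 2: θ'=-2.3680 (R=-0.1429) → pose (3.0467, 0.1718, -2.3680)
step 3: θ'=-3.8680 (R=0.8333) → pose (4.1824, 0.1986, -3.8680)
step 4: θ'=-2.3680 (R=0.5000) → pose (3.5010, 0.1825, -2.3680)
step 5: θ'=-4.3680 (R=-1.2500) → pose (1.4510, 0.6547, -4.3680)

(1.4510, 0.6547, -4.3680)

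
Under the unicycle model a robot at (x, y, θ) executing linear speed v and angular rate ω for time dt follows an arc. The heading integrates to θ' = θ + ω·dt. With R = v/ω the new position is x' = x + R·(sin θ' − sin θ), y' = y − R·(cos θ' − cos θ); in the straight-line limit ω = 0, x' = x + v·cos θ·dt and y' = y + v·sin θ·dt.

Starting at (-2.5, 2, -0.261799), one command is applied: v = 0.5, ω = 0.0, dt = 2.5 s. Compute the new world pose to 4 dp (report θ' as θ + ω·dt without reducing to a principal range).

θ' = -0.2618 + 0.0·2.5 = -0.2618
ω = 0 → straight: x' = -2.5 + 0.5·cos(-0.2618)·2.5 = -1.2926
y' = 2 + 0.5·sin(-0.2618)·2.5 = 1.6765

(-1.2926, 1.6765, -0.2618)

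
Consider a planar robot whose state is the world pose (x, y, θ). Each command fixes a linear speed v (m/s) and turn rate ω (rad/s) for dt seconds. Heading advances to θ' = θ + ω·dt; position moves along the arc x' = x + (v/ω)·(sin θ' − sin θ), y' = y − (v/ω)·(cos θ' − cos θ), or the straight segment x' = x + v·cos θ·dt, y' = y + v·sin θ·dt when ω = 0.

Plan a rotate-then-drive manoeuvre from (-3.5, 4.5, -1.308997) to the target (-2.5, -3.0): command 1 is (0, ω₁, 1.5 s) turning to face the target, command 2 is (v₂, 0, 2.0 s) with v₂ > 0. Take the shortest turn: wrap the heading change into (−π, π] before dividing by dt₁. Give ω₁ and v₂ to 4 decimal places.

ω₁ = -0.0862, v₂ = 3.7832

heading to target = atan2(-3−4.5, -2.5−-3.5) = -1.4382
Δθ = wrap(-1.4382 − -1.3090) = -0.1292; ω₁ = Δθ/dt₁ = -0.0862
distance = √((-2.5−-3.5)² + (-3−4.5)²) = 7.5664; v₂ = distance/dt₂ = 3.7832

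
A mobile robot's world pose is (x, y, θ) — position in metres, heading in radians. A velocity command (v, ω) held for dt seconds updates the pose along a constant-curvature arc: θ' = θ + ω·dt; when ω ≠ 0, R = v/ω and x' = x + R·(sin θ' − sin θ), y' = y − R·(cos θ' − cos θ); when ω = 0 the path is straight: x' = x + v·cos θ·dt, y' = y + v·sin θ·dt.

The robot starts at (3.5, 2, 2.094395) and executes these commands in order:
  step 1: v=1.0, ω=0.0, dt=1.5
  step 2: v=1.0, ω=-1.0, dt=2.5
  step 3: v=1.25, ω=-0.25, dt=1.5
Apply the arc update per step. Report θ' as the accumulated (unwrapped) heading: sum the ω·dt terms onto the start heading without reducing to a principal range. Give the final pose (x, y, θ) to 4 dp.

(5.5563, 3.6760, -0.7806)

step 1: θ'=2.0944 (straight) → pose (2.7500, 3.2990, 2.0944)
step 2: θ'=-0.4056 (R=-1.0000) → pose (4.0106, 4.7179, -0.4056)
step 3: θ'=-0.7806 (R=-5.0000) → pose (5.5563, 3.6760, -0.7806)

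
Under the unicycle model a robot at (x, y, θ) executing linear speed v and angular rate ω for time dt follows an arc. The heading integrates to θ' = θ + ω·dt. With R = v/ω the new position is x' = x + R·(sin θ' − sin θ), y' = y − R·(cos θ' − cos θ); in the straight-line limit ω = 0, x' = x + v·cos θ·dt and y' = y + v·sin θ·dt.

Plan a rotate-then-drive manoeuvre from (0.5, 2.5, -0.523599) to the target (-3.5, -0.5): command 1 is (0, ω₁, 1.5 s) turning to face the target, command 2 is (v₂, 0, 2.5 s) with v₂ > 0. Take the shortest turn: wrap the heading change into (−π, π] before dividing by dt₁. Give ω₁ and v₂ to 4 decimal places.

ω₁ = -1.3163, v₂ = 2.0000

heading to target = atan2(-0.5−2.5, -3.5−0.5) = -2.4981
Δθ = wrap(-2.4981 − -0.5236) = -1.9745; ω₁ = Δθ/dt₁ = -1.3163
distance = √((-3.5−0.5)² + (-0.5−2.5)²) = 5.0000; v₂ = distance/dt₂ = 2.0000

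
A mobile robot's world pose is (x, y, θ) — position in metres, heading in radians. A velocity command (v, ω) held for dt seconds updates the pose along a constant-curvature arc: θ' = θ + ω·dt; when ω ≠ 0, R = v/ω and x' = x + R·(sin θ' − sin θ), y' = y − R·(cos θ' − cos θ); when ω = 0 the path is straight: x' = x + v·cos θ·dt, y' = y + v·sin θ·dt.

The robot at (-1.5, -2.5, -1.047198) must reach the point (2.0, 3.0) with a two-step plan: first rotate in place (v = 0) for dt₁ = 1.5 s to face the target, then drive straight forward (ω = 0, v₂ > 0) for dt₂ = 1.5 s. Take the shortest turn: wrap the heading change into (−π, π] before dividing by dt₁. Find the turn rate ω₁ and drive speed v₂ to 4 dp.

heading to target = atan2(3−-2.5, 2−-1.5) = 1.0041
Δθ = wrap(1.0041 − -1.0472) = 2.0513; ω₁ = Δθ/dt₁ = 1.3675
distance = √((2−-1.5)² + (3−-2.5)²) = 6.5192; v₂ = distance/dt₂ = 4.3461

ω₁ = 1.3675, v₂ = 4.3461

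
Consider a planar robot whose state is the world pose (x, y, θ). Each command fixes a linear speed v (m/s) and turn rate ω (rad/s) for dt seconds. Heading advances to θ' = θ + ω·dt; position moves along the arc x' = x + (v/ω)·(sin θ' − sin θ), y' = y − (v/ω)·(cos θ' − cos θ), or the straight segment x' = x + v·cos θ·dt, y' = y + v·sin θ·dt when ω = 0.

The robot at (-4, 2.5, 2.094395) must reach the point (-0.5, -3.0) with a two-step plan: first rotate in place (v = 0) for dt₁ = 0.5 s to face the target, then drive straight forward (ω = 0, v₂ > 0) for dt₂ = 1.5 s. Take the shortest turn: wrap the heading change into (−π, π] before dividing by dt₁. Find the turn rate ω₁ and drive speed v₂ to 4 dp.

ω₁ = -6.1969, v₂ = 4.3461

heading to target = atan2(-3−2.5, -0.5−-4) = -1.0041
Δθ = wrap(-1.0041 − 2.0944) = -3.0985; ω₁ = Δθ/dt₁ = -6.1969
distance = √((-0.5−-4)² + (-3−2.5)²) = 6.5192; v₂ = distance/dt₂ = 4.3461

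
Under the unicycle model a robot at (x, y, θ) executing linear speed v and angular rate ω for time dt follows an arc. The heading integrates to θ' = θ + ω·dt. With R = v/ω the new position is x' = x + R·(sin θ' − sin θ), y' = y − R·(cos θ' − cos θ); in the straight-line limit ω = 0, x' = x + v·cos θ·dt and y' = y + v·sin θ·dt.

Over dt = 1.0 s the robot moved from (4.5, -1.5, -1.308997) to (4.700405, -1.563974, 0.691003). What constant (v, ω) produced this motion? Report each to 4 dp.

Δθ = 0.691003 − -1.308997 = 2.000000
ω = Δθ/dt = 2.000000/1.0 = 2.0000
R = Δx/(sin θ' − sin θ) = 0.1250
v = R·ω = 0.1250·2.0000 = 0.2500

v = 0.2500, ω = 2.0000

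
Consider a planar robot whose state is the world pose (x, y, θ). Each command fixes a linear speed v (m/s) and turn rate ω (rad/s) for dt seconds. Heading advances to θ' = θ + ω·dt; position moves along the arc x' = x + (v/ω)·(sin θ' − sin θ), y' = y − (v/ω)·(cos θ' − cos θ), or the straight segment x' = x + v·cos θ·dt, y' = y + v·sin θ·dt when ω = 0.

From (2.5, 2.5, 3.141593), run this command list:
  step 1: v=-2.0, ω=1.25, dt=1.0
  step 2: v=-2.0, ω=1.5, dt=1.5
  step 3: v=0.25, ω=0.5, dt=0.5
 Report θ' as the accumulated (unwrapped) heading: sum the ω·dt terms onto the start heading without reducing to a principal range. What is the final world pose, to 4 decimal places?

step 1: θ'=4.3916 (R=-1.6000) → pose (4.0184, 3.5955, 4.3916)
step 2: θ'=6.6416 (R=-1.3333) → pose (2.2854, 5.2645, 6.6416)
step 3: θ'=6.8916 (R=0.5000) → pose (2.3957, 5.3225, 6.8916)

(2.3957, 5.3225, 6.8916)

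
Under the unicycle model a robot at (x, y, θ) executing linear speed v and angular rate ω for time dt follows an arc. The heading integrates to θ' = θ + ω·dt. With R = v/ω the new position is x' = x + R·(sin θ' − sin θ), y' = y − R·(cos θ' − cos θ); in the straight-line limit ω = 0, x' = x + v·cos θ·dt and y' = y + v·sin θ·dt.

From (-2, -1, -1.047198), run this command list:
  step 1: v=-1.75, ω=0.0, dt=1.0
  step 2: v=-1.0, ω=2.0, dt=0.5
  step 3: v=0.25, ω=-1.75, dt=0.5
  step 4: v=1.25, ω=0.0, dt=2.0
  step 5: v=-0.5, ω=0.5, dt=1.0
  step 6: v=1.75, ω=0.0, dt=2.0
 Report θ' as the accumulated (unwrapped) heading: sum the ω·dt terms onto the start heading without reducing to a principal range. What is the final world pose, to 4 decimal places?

step 1: θ'=-1.0472 (straight) → pose (-2.8750, 0.5155, -1.0472)
step 2: θ'=-0.0472 (R=-0.5000) → pose (-3.2844, 0.7650, -0.0472)
step 3: θ'=-0.9222 (R=-0.1429) → pose (-3.1773, 0.7086, -0.9222)
step 4: θ'=-0.9222 (straight) → pose (-1.6671, -1.2837, -0.9222)
step 5: θ'=-0.4222 (R=-1.0000) → pose (-2.0543, -0.9756, -0.4222)
step 6: θ'=-0.4222 (straight) → pose (1.1384, -2.4098, -0.4222)

(1.1384, -2.4098, -0.4222)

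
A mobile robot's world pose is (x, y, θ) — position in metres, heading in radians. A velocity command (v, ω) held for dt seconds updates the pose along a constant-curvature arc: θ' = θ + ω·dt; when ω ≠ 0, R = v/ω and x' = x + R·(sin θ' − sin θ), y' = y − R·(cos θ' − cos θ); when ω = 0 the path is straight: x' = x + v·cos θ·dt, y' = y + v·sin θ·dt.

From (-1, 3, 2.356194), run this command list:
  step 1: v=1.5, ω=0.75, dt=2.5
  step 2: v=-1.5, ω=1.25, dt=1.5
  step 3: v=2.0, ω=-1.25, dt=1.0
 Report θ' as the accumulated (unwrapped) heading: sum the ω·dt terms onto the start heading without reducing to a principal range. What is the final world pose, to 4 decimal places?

step 1: θ'=4.2312 (R=2.0000) → pose (-4.1871, 2.5115, 4.2312)
step 2: θ'=6.1062 (R=-1.2000) → pose (-5.0395, 4.2481, 6.1062)
step 3: θ'=4.8562 (R=-1.6000) → pose (-3.7378, 2.9024, 4.8562)

(-3.7378, 2.9024, 4.8562)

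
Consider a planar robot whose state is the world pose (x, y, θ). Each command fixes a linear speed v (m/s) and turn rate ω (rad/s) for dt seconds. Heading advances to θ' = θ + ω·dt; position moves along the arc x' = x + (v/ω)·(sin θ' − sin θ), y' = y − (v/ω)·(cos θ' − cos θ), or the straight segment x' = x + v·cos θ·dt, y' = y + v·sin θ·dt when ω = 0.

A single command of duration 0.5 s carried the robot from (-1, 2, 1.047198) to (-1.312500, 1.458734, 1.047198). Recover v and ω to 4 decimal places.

Δθ = 1.047198 − 1.047198 = 0.000000
ω = Δθ/dt = 0.000000/0.5 = 0.0000
ω = 0 → v = (Δx·cos θ + Δy·sin θ)/dt = -1.2500

v = -1.2500, ω = 0.0000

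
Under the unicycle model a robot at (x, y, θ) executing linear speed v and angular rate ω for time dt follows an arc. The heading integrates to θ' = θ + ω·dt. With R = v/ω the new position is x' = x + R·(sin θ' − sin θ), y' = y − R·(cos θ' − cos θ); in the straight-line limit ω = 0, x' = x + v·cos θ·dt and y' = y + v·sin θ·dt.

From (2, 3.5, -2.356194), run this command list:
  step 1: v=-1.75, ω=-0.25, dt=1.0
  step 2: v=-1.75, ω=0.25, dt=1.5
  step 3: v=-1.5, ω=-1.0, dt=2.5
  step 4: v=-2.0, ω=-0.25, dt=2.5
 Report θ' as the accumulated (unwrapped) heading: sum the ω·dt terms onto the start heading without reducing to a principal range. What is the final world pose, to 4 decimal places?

(6.4197, 0.6973, -5.3562)

step 1: θ'=-2.6062 (R=7.0000) → pose (3.3785, 4.5707, -2.6062)
step 2: θ'=-2.2312 (R=-7.0000) → pose (5.3354, 6.2972, -2.2312)
step 3: θ'=-4.7312 (R=1.5000) → pose (8.0198, 5.3488, -4.7312)
step 4: θ'=-5.3562 (R=8.0000) → pose (6.4197, 0.6973, -5.3562)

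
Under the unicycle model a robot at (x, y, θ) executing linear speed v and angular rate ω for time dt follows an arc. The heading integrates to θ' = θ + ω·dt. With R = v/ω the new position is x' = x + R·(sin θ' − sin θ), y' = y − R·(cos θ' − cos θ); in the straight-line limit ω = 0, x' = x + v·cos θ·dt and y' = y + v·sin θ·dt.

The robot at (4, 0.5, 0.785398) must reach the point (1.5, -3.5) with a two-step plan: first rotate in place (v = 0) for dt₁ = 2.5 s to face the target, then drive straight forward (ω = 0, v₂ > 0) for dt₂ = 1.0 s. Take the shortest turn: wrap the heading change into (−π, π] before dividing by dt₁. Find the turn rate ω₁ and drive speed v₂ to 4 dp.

heading to target = atan2(-3.5−0.5, 1.5−4) = -2.1294
Δθ = wrap(-2.1294 − 0.7854) = -2.9148; ω₁ = Δθ/dt₁ = -1.1659
distance = √((1.5−4)² + (-3.5−0.5)²) = 4.7170; v₂ = distance/dt₂ = 4.7170

ω₁ = -1.1659, v₂ = 4.7170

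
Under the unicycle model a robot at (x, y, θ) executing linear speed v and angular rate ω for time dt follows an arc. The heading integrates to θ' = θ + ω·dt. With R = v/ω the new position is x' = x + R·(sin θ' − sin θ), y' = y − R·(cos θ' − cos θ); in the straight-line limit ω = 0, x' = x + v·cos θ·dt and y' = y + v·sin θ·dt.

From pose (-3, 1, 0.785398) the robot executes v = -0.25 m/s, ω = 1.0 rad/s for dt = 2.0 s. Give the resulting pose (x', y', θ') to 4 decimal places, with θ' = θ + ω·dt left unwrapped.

θ' = 0.7854 + 1.0·2.0 = 2.7854
R = v/ω = -0.25/1.0 = -0.2500
x' = -3 + -0.2500·(sin 2.7854 − sin 0.7854) = -2.9104
y' = 1 − -0.2500·(cos 2.7854 − cos 0.7854) = 0.5889

(-2.9104, 0.5889, 2.7854)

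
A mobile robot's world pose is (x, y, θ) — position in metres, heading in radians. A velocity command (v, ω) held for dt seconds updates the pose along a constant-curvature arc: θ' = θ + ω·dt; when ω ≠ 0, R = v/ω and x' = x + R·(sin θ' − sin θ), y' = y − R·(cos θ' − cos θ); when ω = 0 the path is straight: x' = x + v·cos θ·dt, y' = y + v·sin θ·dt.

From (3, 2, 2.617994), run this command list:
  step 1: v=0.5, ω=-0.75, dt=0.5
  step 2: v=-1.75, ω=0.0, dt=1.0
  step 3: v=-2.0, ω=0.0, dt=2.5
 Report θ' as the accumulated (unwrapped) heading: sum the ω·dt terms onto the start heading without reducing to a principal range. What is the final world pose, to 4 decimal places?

(7.0150, -3.1194, 2.2430)

step 1: θ'=2.2430 (R=-0.6667) → pose (2.8117, 2.1622, 2.2430)
step 2: θ'=2.2430 (straight) → pose (3.9014, 0.7929, 2.2430)
step 3: θ'=2.2430 (straight) → pose (7.0150, -3.1194, 2.2430)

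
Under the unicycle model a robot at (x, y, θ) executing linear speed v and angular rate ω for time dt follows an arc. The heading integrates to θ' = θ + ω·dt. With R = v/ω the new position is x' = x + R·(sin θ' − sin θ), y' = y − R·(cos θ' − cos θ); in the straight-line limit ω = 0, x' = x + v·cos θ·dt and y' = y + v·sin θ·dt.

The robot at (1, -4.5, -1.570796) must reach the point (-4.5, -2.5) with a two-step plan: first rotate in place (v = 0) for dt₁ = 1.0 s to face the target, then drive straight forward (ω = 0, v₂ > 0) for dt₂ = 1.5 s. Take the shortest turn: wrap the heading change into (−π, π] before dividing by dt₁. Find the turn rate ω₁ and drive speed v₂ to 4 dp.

ω₁ = -1.9196, v₂ = 3.9016

heading to target = atan2(-2.5−-4.5, -4.5−1) = 2.7928
Δθ = wrap(2.7928 − -1.5708) = -1.9196; ω₁ = Δθ/dt₁ = -1.9196
distance = √((-4.5−1)² + (-2.5−-4.5)²) = 5.8523; v₂ = distance/dt₂ = 3.9016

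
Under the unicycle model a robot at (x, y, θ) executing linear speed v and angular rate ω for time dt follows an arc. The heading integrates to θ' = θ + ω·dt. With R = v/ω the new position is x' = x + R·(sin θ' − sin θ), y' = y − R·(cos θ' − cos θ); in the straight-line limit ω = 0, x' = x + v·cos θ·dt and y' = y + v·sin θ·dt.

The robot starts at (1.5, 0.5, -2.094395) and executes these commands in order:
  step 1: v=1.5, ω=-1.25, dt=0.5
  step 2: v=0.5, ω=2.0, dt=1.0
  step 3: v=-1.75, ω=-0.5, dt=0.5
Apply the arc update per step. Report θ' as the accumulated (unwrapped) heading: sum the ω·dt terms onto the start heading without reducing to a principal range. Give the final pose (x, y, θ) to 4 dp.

(0.3105, 0.2417, -0.9694)

step 1: θ'=-2.7194 (R=-1.2000) → pose (0.9525, 0.0054, -2.7194)
step 2: θ'=-0.7194 (R=0.2500) → pose (0.8902, -0.4107, -0.7194)
step 3: θ'=-0.9694 (R=3.5000) → pose (0.3105, 0.2417, -0.9694)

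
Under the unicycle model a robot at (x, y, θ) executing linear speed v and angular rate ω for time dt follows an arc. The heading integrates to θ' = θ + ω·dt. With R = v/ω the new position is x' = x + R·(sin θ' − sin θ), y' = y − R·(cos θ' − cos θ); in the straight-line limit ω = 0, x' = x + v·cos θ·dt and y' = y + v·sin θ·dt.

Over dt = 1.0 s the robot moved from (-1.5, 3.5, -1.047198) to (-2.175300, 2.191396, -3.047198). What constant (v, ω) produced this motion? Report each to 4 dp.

v = 1.7500, ω = -2.0000

Δθ = -3.047198 − -1.047198 = -2.000000
ω = Δθ/dt = -2.000000/1.0 = -2.0000
R = −Δy/(cos θ' − cos θ) = -0.8750
v = R·ω = -0.8750·-2.0000 = 1.7500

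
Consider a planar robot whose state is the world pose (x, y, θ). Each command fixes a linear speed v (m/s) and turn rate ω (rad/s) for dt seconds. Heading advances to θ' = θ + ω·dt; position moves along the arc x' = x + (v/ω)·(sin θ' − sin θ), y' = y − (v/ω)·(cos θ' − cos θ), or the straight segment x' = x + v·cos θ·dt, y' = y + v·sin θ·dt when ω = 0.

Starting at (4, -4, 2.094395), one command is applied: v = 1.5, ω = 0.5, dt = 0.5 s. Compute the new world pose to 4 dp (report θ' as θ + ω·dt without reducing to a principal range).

θ' = 2.0944 + 0.5·0.5 = 2.3444
R = v/ω = 1.5/0.5 = 3.0000
x' = 4 + 3.0000·(sin 2.3444 − sin 2.0944) = 3.5481
y' = -4 − 3.0000·(cos 2.3444 − cos 2.0944) = -3.4039

(3.5481, -3.4039, 2.3444)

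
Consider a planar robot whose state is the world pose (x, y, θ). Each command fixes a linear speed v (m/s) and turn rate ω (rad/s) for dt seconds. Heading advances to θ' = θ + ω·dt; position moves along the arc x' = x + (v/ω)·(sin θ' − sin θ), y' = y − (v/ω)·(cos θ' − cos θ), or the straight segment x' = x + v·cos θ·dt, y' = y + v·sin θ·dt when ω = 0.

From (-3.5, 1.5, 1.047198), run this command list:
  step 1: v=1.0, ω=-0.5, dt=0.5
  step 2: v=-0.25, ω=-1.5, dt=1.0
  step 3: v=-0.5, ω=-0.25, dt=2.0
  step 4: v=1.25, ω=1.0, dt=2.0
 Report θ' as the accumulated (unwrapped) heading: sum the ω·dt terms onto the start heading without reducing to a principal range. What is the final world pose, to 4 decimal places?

step 1: θ'=0.7972 (R=-2.0000) → pose (-3.1988, 1.8974, 0.7972)
step 2: θ'=-0.7028 (R=0.1667) → pose (-3.4257, 1.8867, -0.7028)
step 3: θ'=-1.2028 (R=2.0000) → pose (-3.9991, 2.6933, -1.2028)
step 4: θ'=0.7972 (R=1.2500) → pose (-1.9385, 2.2696, 0.7972)

(-1.9385, 2.2696, 0.7972)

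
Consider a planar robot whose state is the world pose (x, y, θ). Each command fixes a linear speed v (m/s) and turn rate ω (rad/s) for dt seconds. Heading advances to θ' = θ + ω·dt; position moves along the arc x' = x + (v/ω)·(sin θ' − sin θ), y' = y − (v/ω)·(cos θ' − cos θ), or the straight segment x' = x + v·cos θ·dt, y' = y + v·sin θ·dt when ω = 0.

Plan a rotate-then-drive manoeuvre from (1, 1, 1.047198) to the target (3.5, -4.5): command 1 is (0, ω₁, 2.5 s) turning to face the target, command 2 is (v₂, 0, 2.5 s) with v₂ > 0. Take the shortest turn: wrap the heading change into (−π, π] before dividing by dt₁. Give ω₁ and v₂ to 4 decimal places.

ω₁ = -0.8765, v₂ = 2.4166

heading to target = atan2(-4.5−1, 3.5−1) = -1.1442
Δθ = wrap(-1.1442 − 1.0472) = -2.1914; ω₁ = Δθ/dt₁ = -0.8765
distance = √((3.5−1)² + (-4.5−1)²) = 6.0415; v₂ = distance/dt₂ = 2.4166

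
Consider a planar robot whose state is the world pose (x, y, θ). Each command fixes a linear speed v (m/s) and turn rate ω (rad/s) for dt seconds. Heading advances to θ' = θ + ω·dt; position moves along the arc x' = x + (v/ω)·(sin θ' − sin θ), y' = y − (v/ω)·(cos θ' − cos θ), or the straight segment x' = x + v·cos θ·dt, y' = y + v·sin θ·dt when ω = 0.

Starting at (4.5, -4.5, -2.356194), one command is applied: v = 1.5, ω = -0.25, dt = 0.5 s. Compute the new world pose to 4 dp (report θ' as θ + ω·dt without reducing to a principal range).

θ' = -2.3562 + -0.25·0.5 = -2.4812
R = v/ω = 1.5/-0.25 = -6.0000
x' = 4.5 + -6.0000·(sin -2.4812 − sin -2.3562) = 3.9379
y' = -4.5 − -6.0000·(cos -2.4812 − cos -2.3562) = -4.9958

(3.9379, -4.9958, -2.4812)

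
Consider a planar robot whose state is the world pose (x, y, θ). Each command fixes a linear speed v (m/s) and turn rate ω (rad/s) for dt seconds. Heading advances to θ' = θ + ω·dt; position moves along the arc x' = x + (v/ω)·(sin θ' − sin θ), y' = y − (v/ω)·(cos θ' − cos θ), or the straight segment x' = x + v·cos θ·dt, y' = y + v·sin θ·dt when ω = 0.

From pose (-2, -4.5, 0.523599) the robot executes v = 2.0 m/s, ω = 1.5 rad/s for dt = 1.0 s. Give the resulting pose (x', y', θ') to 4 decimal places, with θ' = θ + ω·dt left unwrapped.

(-1.4677, -2.7620, 2.0236)

θ' = 0.5236 + 1.5·1.0 = 2.0236
R = v/ω = 2.0/1.5 = 1.3333
x' = -2 + 1.3333·(sin 2.0236 − sin 0.5236) = -1.4677
y' = -4.5 − 1.3333·(cos 2.0236 − cos 0.5236) = -2.7620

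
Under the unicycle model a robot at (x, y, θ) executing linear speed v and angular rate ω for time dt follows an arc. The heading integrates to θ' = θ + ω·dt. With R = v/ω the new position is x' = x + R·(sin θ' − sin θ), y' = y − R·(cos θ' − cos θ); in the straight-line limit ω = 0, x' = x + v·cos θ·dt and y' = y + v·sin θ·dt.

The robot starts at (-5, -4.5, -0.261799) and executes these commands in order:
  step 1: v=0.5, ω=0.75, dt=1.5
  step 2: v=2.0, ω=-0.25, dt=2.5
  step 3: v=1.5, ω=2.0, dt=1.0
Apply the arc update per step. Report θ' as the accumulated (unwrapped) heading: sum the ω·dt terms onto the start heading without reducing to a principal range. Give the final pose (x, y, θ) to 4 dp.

(0.2830, -0.5223, 2.2382)

step 1: θ'=0.8632 (R=0.6667) → pose (-4.3208, -4.2894, 0.8632)
step 2: θ'=0.2382 (R=-8.0000) → pose (-0.1291, -1.7153, 0.2382)
step 3: θ'=2.2382 (R=0.7500) → pose (0.2830, -0.5223, 2.2382)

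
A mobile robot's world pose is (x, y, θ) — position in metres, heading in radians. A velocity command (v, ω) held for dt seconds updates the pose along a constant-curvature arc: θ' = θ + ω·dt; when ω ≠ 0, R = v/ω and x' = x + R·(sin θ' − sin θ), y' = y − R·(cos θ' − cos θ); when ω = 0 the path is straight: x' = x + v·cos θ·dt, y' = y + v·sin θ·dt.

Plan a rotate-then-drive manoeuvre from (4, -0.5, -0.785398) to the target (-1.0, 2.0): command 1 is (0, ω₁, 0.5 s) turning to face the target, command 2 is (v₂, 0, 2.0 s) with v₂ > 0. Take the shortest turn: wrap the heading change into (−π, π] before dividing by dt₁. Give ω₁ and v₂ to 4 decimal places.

ω₁ = -5.6397, v₂ = 2.7951

heading to target = atan2(2−-0.5, -1−4) = 2.6779
Δθ = wrap(2.6779 − -0.7854) = -2.8198; ω₁ = Δθ/dt₁ = -5.6397
distance = √((-1−4)² + (2−-0.5)²) = 5.5902; v₂ = distance/dt₂ = 2.7951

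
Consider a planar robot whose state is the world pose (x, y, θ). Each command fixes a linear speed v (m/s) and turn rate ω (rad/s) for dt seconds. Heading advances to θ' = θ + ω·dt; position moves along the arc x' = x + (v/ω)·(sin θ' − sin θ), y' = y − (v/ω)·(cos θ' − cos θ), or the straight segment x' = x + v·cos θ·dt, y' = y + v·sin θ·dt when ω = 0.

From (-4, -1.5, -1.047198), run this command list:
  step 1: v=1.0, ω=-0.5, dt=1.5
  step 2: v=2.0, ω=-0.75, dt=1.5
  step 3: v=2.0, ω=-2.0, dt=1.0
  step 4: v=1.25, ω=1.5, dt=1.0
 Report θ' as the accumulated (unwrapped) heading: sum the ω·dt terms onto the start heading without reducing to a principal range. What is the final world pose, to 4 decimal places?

step 1: θ'=-1.7972 (R=-2.0000) → pose (-3.7831, -2.9489, -1.7972)
step 2: θ'=-2.9222 (R=-2.6667) → pose (-5.8013, -4.9531, -2.9222)
step 3: θ'=-4.9222 (R=-1.0000) → pose (-6.9970, -3.7688, -4.9222)
step 4: θ'=-3.4222 (R=0.8333) → pose (-7.5813, -2.7945, -3.4222)

(-7.5813, -2.7945, -3.4222)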